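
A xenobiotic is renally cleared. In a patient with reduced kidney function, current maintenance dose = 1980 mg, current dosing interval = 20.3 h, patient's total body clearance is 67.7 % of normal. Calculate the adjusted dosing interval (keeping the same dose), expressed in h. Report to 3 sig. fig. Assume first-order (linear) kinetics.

To keep the same average steady-state level, dosing rate must scale with clearance.
CL ratio = 67.7 / 100 = 0.6770
New interval (same dose) = 20.3 / 0.6770 = 29.99 h

30.0 h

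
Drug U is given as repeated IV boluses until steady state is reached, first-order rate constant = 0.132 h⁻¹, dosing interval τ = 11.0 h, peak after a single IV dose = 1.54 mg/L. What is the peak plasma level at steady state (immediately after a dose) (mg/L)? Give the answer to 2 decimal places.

2.01 mg/L

e^(−kτ) = e^(−0.1320 × 11.0) = 0.2341
Accumulation ratio R = 1 / (1 − e^(−kτ)) = 1 / (1 − 0.2341) = 1.306
Steady-state peak = C₀ × R = 1.54 × 1.306 = 2.011 mg/L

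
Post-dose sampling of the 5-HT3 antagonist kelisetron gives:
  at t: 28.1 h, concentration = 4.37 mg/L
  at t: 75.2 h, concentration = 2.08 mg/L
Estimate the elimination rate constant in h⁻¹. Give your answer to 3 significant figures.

k = ln(C₁/C₂) / (t₂ − t₁) = ln(4.37/2.08) / (75.2 − 28.1)
  = 0.7424 / 47.10 = 0.01576 h⁻¹

0.0158 h⁻¹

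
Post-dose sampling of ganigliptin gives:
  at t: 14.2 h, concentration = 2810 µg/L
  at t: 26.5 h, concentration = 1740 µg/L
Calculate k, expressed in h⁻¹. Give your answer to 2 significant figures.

0.039 h⁻¹

k = ln(C₁/C₂) / (t₂ − t₁) = ln(2810/1740) / (26.5 − 14.2)
  = 0.4793 / 12.30 = 0.03897 h⁻¹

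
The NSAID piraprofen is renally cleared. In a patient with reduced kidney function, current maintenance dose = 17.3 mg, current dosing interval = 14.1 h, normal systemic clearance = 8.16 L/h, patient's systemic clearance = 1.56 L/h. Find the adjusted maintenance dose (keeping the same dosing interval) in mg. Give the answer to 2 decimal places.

To keep the same average steady-state level, dosing rate must scale with clearance.
CL ratio = 1.56 / 8.16 = 0.1912
New dose (same interval) = 17.3 × 0.1912 = 3.308 mg

3.31 mg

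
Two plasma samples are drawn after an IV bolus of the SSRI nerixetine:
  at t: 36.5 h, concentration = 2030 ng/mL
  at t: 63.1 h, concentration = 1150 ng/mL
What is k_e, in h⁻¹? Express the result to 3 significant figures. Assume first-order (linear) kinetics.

k = ln(C₁/C₂) / (t₂ − t₁) = ln(2030/1150) / (63.1 − 36.5)
  = 0.5683 / 26.60 = 0.02136 h⁻¹

0.0214 h⁻¹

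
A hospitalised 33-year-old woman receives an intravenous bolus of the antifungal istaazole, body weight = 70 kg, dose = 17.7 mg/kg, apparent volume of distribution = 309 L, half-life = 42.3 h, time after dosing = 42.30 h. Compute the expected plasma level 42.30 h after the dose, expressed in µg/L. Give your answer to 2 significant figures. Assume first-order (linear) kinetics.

2000 µg/L

Total dose = 17.7 × 70 = 1239 mg
C₀ = Dose / Vd = 1239 / 309 = 4.010 mg/L
k = ln2 / t½ = 0.693147 / 42.3 = 0.01639 h⁻¹
t / t½ = 42.30 / 42.3 = 1 half-lives
C = C₀ × (1/2)^1 = 4.010 × 0.5000 = 2.005 mg/L
Convert: 2.005 mg/L × 1000 = 2005 µg/L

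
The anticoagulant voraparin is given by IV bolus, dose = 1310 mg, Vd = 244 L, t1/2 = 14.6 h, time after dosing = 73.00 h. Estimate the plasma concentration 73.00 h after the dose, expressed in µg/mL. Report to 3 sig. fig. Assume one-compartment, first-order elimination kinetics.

C₀ = Dose / Vd = 1310 / 244 = 5.369 mg/L
k = ln2 / t½ = 0.693147 / 14.6 = 0.04748 h⁻¹
t / t½ = 73.00 / 14.6 = 5 half-lives
C = C₀ × (1/2)^5 = 5.369 × 0.03125 = 0.1678 mg/L
(0.1678 mg/L = 0.1678 µg/mL)

0.168 µg/mL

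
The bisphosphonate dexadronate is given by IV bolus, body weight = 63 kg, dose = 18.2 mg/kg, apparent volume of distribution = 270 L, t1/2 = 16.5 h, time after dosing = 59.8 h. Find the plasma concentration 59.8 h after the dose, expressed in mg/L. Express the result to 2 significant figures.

Total dose = 18.2 × 63 = 1147 mg
C₀ = Dose / Vd = 1147 / 270 = 4.248 mg/L
k = ln2 / t½ = 0.693147 / 16.5 = 0.04201 h⁻¹
C = C₀ · e^(−k·t) = 4.248 × e^(−0.04201 × 59.8)
  = 4.248 × 0.08109 = 0.3445 mg/L

0.34 mg/L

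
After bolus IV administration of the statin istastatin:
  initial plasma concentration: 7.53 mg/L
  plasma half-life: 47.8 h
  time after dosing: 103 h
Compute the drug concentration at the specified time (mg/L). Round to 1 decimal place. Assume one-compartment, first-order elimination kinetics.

1.7 mg/L

k = ln2 / t½ = 0.693147 / 47.8 = 0.01450 h⁻¹
C = C₀ · e^(−k·t) = 7.530 × e^(−0.01450 × 103)
  = 7.530 × 0.2246 = 1.691 mg/L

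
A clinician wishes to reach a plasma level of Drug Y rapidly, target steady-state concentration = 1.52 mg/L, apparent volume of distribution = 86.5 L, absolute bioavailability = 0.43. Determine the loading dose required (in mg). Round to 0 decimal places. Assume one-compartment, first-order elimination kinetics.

306 mg

LD = Css × Vd / F = 1.52 × 86.5 / 0.43 = 305.8 mg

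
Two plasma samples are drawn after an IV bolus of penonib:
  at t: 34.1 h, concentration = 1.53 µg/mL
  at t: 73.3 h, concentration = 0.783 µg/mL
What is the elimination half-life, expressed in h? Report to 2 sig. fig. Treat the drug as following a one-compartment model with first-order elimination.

k = ln(C₁/C₂) / (t₂ − t₁) = ln(1.53/0.783) / (73.3 − 34.1)
  = 0.6699 / 39.20 = 0.01709 h⁻¹
t½ = ln2 / k = 0.693147 / 0.01709 = 40.56 h

41 h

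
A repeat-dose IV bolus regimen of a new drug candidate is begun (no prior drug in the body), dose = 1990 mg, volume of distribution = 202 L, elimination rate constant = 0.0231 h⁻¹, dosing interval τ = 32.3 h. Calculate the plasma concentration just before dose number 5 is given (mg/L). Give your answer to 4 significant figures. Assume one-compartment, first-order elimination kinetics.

8.435 mg/L

C₀ per dose = Dose / Vd = 1990 / 202 = 9.851 mg/L
Fraction remaining after one interval: r = e^(−kτ) = e^(−0.02310 × 32.3) = 0.4742
Before dose 5, 4 doses have been given (aged 1τ, 2τ, 3τ, 4τ).
C_trough = C₀ × (r + r² + … + r^4) = C₀ × r(1−r^4)/(1−r)
        = 9.851 × 0.4742 × (1 − 0.05056) / (1 − 0.4742) = 8.435 mg/L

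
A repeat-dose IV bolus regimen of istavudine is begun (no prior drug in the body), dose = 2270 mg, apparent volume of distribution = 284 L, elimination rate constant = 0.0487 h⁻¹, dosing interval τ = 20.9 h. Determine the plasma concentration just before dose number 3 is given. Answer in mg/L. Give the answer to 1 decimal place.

C₀ per dose = Dose / Vd = 2270 / 284 = 7.993 mg/L
Fraction remaining after one interval: r = e^(−kτ) = e^(−0.04870 × 20.9) = 0.3614
Before dose 3, 2 doses have been given (aged 1τ, 2τ).
C_trough = C₀ × (r + r²) = 7.993 × (0.3614 + 0.1306) = 3.933 mg/L

3.9 mg/L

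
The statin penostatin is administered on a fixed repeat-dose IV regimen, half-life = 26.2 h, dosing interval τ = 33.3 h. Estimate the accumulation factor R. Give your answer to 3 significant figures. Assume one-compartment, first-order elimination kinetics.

k = ln2 / t½ = 0.693147 / 26.2 = 0.02646 h⁻¹
e^(−kτ) = e^(−0.02646 × 33.3) = 0.4143
Accumulation ratio R = 1 / (1 − e^(−kτ)) = 1 / (1 − 0.4143) = 1.707

1.71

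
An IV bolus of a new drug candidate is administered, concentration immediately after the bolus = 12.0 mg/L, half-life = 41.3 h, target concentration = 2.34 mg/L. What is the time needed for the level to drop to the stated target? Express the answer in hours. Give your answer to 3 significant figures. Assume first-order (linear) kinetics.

k = ln2 / t½ = 0.693147 / 41.3 = 0.01678 h⁻¹
t = ln(C₀ / C) / k = ln(12.00 / 2.34) / 0.01678
  = ln(5.128) / 0.01678 = 1.635 / 0.01678 = 97.44 h

97.4 h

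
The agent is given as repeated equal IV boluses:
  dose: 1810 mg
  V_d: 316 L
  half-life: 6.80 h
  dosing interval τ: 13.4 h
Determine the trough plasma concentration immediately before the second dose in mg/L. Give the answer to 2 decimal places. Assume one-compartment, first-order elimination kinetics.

C₀ per dose = Dose / Vd = 1810 / 316 = 5.728 mg/L
k = ln2 / t½ = 0.693147 / 6.80 = 0.1019 h⁻¹
Fraction remaining after one interval: r = e^(−kτ) = e^(−0.1019 × 13.4) = 0.2553
Before dose 2, 1 dose has been given (aged 1τ).
C_trough = C₀ × r = 5.728 × 0.2553 = 1.462 mg/L

1.46 mg/L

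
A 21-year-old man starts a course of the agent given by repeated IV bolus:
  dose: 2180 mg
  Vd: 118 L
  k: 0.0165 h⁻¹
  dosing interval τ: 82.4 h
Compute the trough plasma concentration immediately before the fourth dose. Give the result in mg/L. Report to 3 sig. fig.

6.27 mg/L

C₀ per dose = Dose / Vd = 2180 / 118 = 18.47 mg/L
Fraction remaining after one interval: r = e^(−kτ) = e^(−0.01650 × 82.4) = 0.2568
Before dose 4, 3 doses have been given (aged 1τ, 2τ, 3τ).
C_trough = C₀ × (r + r² + … + r^3) = C₀ × r(1−r^3)/(1−r)
        = 18.47 × 0.2568 × (1 − 0.01693) / (1 − 0.2568) = 6.274 mg/L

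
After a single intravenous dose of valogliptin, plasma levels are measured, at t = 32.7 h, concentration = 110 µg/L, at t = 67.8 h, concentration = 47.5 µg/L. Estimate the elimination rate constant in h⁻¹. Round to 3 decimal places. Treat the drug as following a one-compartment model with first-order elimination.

0.024 h⁻¹

k = ln(C₁/C₂) / (t₂ − t₁) = ln(110/47.5) / (67.8 − 32.7)
  = 0.8398 / 35.10 = 0.02393 h⁻¹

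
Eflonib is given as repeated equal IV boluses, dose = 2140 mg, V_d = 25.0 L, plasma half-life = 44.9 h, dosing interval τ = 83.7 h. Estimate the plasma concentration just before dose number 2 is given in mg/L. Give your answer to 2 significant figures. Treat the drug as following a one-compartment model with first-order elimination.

24 mg/L

C₀ per dose = Dose / Vd = 2140 / 25.0 = 85.60 mg/L
k = ln2 / t½ = 0.693147 / 44.9 = 0.01544 h⁻¹
Fraction remaining after one interval: r = e^(−kτ) = e^(−0.01544 × 83.7) = 0.2746
Before dose 2, 1 dose has been given (aged 1τ).
C_trough = C₀ × r = 85.60 × 0.2746 = 23.51 mg/L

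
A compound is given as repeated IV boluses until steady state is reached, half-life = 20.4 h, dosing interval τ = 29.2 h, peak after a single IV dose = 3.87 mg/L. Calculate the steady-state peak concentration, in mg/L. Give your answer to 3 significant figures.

k = ln2 / t½ = 0.693147 / 20.4 = 0.03398 h⁻¹
e^(−kτ) = e^(−0.03398 × 29.2) = 0.3708
Accumulation ratio R = 1 / (1 − e^(−kτ)) = 1 / (1 − 0.3708) = 1.589
Steady-state peak = C₀ × R = 3.87 × 1.589 = 6.149 mg/L

6.15 mg/L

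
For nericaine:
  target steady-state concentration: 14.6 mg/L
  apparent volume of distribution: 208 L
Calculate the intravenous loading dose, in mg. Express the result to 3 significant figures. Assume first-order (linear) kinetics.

LD = Css × Vd = 14.6 × 208 = 3037 mg

3040 mg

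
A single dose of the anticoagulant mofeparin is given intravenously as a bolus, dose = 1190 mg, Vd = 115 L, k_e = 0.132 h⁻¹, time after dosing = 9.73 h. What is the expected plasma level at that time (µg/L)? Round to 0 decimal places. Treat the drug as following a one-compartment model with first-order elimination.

C₀ = Dose / Vd = 1190 / 115 = 10.35 mg/L
C = C₀ · e^(−k·t) = 10.35 × e^(−0.1320 × 9.73)
  = 10.35 × 0.2768 = 2.865 mg/L
Convert: 2.865 mg/L × 1000 = 2865 µg/L

2865 µg/L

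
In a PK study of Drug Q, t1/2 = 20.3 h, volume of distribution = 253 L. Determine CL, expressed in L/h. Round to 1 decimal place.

k = ln2 / t½ = 0.693147 / 20.3 = 0.03415 h⁻¹
CL = k × Vd = 0.03415 × 253 = 8.640 L/h

8.6 L/h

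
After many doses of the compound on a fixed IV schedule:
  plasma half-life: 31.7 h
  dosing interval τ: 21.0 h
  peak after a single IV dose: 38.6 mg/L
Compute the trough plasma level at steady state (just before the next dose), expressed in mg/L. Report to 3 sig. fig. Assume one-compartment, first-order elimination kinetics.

66.2 mg/L

k = ln2 / t½ = 0.693147 / 31.7 = 0.02187 h⁻¹
e^(−kτ) = e^(−0.02187 × 21.0) = 0.6317
Accumulation ratio R = 1 / (1 − e^(−kτ)) = 1 / (1 − 0.6317) = 2.715
Steady-state trough = C₀ × R × e^(−kτ) = 38.6 × 2.715 × 0.6317 = 66.20 mg/L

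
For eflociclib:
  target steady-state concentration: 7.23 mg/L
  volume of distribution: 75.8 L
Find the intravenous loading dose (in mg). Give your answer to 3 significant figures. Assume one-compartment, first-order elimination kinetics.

548 mg

LD = Css × Vd = 7.23 × 75.8 = 548.0 mg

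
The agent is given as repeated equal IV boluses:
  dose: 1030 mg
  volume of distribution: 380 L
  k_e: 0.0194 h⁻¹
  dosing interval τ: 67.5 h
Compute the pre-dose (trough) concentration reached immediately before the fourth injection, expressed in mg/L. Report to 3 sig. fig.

C₀ per dose = Dose / Vd = 1030 / 380 = 2.711 mg/L
Fraction remaining after one interval: r = e^(−kτ) = e^(−0.01940 × 67.5) = 0.2700
Before dose 4, 3 doses have been given (aged 1τ, 2τ, 3τ).
C_trough = C₀ × (r + r² + … + r^3) = C₀ × r(1−r^3)/(1−r)
        = 2.711 × 0.2700 × (1 − 0.01968) / (1 − 0.2700) = 0.9830 mg/L

0.983 mg/L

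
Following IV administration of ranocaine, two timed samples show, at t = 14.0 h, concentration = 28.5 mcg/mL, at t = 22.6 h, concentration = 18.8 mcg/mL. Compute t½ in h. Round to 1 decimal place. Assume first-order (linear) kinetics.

14.3 h

k = ln(C₁/C₂) / (t₂ − t₁) = ln(28.5/18.8) / (22.6 − 14.0)
  = 0.4160 / 8.600 = 0.04837 h⁻¹
t½ = ln2 / k = 0.693147 / 0.04837 = 14.33 h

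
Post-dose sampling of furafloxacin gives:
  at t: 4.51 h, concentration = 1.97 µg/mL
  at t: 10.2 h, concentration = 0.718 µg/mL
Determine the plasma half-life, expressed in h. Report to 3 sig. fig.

3.91 h

k = ln(C₁/C₂) / (t₂ − t₁) = ln(1.97/0.718) / (10.2 − 4.51)
  = 1.009 / 5.690 = 0.1773 h⁻¹
t½ = ln2 / k = 0.693147 / 0.1773 = 3.909 h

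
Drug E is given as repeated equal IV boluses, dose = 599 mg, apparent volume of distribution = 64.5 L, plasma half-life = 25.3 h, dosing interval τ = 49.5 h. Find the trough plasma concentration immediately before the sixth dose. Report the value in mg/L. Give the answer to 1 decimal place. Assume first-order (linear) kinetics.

3.2 mg/L

C₀ per dose = Dose / Vd = 599 / 64.5 = 9.287 mg/L
k = ln2 / t½ = 0.693147 / 25.3 = 0.02740 h⁻¹
Fraction remaining after one interval: r = e^(−kτ) = e^(−0.02740 × 49.5) = 0.2576
Before dose 6, 5 doses have been given (aged 1τ, 2τ, 3τ, 4τ, 5τ).
C_trough = C₀ × (r + r² + … + r^5) = C₀ × r(1−r^5)/(1−r)
        = 9.287 × 0.2576 × (1 − 0.001134) / (1 − 0.2576) = 3.219 mg/L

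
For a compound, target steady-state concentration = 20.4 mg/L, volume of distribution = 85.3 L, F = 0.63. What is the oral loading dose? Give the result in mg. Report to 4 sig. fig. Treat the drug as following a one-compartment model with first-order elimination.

LD = Css × Vd / F = 20.4 × 85.3 / 0.63 = 2762 mg

2762 mg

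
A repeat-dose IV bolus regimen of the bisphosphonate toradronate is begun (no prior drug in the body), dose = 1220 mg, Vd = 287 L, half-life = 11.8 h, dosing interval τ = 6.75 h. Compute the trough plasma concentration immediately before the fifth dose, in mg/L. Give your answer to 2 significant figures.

C₀ per dose = Dose / Vd = 1220 / 287 = 4.251 mg/L
k = ln2 / t½ = 0.693147 / 11.8 = 0.05874 h⁻¹
Fraction remaining after one interval: r = e^(−kτ) = e^(−0.05874 × 6.75) = 0.6727
Before dose 5, 4 doses have been given (aged 1τ, 2τ, 3τ, 4τ).
C_trough = C₀ × (r + r² + … + r^4) = C₀ × r(1−r^4)/(1−r)
        = 4.251 × 0.6727 × (1 − 0.2048) / (1 − 0.6727) = 6.948 mg/L

6.9 mg/L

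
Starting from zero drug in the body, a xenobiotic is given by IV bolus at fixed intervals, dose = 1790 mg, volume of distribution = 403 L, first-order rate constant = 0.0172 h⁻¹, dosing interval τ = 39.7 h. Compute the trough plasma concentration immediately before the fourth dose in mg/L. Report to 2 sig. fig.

C₀ per dose = Dose / Vd = 1790 / 403 = 4.442 mg/L
Fraction remaining after one interval: r = e^(−kτ) = e^(−0.01720 × 39.7) = 0.5052
Before dose 4, 3 doses have been given (aged 1τ, 2τ, 3τ).
C_trough = C₀ × (r + r² + … + r^3) = C₀ × r(1−r^3)/(1−r)
        = 4.442 × 0.5052 × (1 − 0.1289) / (1 − 0.5052) = 3.951 mg/L

4.0 mg/L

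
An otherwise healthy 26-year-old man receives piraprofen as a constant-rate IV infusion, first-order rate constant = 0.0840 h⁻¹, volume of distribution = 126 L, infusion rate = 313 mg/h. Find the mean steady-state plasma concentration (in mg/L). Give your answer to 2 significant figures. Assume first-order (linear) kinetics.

CL = k × Vd = 0.08400 × 126 = 10.58 L/h
At steady state Css = R₀ / CL = 313 / 10.58 = 29.58 mg/L

30 mg/L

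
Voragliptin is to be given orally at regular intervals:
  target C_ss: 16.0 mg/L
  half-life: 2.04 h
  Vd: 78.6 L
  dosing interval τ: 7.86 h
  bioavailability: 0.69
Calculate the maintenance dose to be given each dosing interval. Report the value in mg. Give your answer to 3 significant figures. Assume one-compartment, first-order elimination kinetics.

k = ln2 / t½ = 0.693147 / 2.04 = 0.3398 h⁻¹
CL = k × Vd = 0.3398 × 78.6 = 26.71 L/h
At steady state, F × (Dose/τ) = Css × CL.
Dose = Css × CL × τ / F = 16.0 × 26.71 × 7.86 / 0.69 = 4868 mg

4870 mg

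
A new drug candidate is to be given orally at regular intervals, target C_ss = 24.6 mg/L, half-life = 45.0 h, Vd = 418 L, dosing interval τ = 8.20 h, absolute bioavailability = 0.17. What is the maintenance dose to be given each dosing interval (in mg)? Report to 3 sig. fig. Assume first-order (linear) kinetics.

7640 mg

k = ln2 / t½ = 0.693147 / 45.0 = 0.01540 h⁻¹
CL = k × Vd = 0.01540 × 418 = 6.437 L/h
At steady state, F × (Dose/τ) = Css × CL.
Dose = Css × CL × τ / F = 24.6 × 6.437 × 8.20 / 0.17 = 7638 mg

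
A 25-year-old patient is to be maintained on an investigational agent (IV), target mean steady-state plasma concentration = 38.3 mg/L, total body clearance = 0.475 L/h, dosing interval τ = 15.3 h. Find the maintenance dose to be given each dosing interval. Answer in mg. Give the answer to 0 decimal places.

278 mg

At steady state, Dose/τ = Css × CL.
Dose = Css × CL × τ = 38.3 × 0.4750 × 15.3 = 278.3 mg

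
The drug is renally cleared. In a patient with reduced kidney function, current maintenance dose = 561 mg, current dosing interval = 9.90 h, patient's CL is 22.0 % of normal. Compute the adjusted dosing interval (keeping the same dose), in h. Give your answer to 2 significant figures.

To keep the same average steady-state level, dosing rate must scale with clearance.
CL ratio = 22.0 / 100 = 0.2200
New interval (same dose) = 9.90 / 0.2200 = 45.00 h

45 h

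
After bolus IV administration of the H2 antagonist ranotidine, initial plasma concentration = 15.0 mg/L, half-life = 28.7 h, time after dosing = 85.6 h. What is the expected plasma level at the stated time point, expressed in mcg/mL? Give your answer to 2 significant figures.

1.9 mcg/mL

k = ln2 / t½ = 0.693147 / 28.7 = 0.02415 h⁻¹
C = C₀ · e^(−k·t) = 15.00 × e^(−0.02415 × 85.6)
  = 15.00 × 0.1265 = 1.898 mg/L
(1.898 mg/L = 1.898 mcg/mL)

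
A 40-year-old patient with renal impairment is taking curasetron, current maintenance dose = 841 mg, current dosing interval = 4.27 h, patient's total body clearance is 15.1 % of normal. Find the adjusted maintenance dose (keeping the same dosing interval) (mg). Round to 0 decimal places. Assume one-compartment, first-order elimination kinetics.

To keep the same average steady-state level, dosing rate must scale with clearance.
CL ratio = 15.1 / 100 = 0.1510
New dose (same interval) = 841 × 0.1510 = 127.0 mg

127 mg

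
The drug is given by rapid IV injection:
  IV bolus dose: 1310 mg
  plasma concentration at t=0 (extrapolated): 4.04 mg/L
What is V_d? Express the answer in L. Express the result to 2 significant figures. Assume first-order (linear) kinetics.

320 L

Vd = Dose / C₀ = 1310 / 4.04 = 324.3 L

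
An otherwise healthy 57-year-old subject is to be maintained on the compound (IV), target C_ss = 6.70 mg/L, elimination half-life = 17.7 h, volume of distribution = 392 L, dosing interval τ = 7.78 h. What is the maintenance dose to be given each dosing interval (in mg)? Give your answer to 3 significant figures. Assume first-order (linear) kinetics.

k = ln2 / t½ = 0.693147 / 17.7 = 0.03916 h⁻¹
CL = k × Vd = 0.03916 × 392 = 15.35 L/h
At steady state, Dose/τ = Css × CL.
Dose = Css × CL × τ = 6.70 × 15.35 × 7.78 = 800.1 mg

800 mg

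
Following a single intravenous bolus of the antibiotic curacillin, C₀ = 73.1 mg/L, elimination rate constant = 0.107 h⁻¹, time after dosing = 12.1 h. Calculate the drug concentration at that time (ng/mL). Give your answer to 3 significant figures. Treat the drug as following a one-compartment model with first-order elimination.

20000 ng/mL

C = C₀ · e^(−k·t) = 73.10 × e^(−0.1070 × 12.1)
  = 73.10 × 0.2740 = 20.03 mg/L
Convert: 20.03 mg/L × 1000 = 20030 ng/mL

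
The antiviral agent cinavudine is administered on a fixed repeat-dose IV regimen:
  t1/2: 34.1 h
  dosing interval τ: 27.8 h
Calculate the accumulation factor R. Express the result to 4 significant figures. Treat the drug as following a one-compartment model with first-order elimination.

2.316

k = ln2 / t½ = 0.693147 / 34.1 = 0.02033 h⁻¹
e^(−kτ) = e^(−0.02033 × 27.8) = 0.5683
Accumulation ratio R = 1 / (1 − e^(−kτ)) = 1 / (1 − 0.5683) = 2.316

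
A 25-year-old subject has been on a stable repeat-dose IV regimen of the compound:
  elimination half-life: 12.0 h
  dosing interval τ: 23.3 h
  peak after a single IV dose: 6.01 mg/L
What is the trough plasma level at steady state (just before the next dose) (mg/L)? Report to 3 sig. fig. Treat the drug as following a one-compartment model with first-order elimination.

k = ln2 / t½ = 0.693147 / 12.0 = 0.05776 h⁻¹
e^(−kτ) = e^(−0.05776 × 23.3) = 0.2603
Accumulation ratio R = 1 / (1 − e^(−kτ)) = 1 / (1 − 0.2603) = 1.352
Steady-state trough = C₀ × R × e^(−kτ) = 6.01 × 1.352 × 0.2603 = 2.115 mg/L

2.12 mg/L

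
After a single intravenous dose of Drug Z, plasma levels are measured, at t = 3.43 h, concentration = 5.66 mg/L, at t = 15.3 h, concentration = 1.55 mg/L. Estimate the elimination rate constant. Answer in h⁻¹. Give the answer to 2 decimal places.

k = ln(C₁/C₂) / (t₂ − t₁) = ln(5.66/1.55) / (15.3 − 3.43)
  = 1.295 / 11.87 = 0.1091 h⁻¹

0.11 h⁻¹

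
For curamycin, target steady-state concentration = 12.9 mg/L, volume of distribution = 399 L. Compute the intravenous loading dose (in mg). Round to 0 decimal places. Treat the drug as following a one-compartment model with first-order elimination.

5147 mg

LD = Css × Vd = 12.9 × 399 = 5147 mg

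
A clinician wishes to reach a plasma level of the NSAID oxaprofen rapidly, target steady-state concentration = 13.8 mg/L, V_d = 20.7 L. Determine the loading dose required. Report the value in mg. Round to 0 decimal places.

286 mg

LD = Css × Vd = 13.8 × 20.7 = 285.7 mg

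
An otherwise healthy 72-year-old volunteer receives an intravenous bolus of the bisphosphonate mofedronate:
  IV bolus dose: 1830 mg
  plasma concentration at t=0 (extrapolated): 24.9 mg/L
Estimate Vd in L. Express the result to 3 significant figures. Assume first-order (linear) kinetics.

73.5 L

Vd = Dose / C₀ = 1830 / 24.9 = 73.49 L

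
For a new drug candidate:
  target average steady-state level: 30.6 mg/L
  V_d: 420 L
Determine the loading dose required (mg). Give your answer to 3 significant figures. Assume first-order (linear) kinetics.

LD = Css × Vd = 30.6 × 420 = 12850 mg

12900 mg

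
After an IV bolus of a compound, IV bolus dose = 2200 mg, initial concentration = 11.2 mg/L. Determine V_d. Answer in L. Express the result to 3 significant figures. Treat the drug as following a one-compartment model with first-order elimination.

196 L

Vd = Dose / C₀ = 2200 / 11.2 = 196.4 L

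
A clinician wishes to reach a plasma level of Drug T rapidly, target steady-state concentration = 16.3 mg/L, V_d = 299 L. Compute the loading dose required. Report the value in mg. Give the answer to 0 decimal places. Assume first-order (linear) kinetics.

4874 mg

LD = Css × Vd = 16.3 × 299 = 4874 mg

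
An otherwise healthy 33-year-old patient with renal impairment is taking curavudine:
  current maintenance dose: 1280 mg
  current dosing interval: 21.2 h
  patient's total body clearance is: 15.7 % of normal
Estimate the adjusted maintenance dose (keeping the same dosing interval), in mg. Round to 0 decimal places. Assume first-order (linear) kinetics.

201 mg

To keep the same average steady-state level, dosing rate must scale with clearance.
CL ratio = 15.7 / 100 = 0.1570
New dose (same interval) = 1280 × 0.1570 = 201.0 mg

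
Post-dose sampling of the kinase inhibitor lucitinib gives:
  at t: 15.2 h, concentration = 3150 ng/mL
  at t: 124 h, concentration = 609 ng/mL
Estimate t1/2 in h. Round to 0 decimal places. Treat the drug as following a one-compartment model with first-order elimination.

46 h

k = ln(C₁/C₂) / (t₂ − t₁) = ln(3150/609) / (124 − 15.2)
  = 1.643 / 108.8 = 0.01510 h⁻¹
t½ = ln2 / k = 0.693147 / 0.01510 = 45.90 h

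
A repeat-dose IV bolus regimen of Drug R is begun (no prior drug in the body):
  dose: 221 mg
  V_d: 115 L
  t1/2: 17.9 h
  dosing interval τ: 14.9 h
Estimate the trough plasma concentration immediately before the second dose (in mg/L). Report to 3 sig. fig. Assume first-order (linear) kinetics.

1.08 mg/L

C₀ per dose = Dose / Vd = 221 / 115 = 1.922 mg/L
k = ln2 / t½ = 0.693147 / 17.9 = 0.03872 h⁻¹
Fraction remaining after one interval: r = e^(−kτ) = e^(−0.03872 × 14.9) = 0.5616
Before dose 2, 1 dose has been given (aged 1τ).
C_trough = C₀ × r = 1.922 × 0.5616 = 1.079 mg/L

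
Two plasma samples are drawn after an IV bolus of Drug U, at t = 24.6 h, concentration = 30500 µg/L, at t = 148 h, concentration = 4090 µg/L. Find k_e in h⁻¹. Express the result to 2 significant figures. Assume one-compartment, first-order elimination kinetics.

0.016 h⁻¹

k = ln(C₁/C₂) / (t₂ − t₁) = ln(30500/4090) / (148 − 24.6)
  = 2.009 / 123.4 = 0.01628 h⁻¹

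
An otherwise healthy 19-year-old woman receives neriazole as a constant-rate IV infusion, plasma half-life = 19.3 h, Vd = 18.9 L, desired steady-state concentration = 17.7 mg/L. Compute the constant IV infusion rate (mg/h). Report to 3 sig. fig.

12.0 mg/h

k = ln2 / t½ = 0.693147 / 19.3 = 0.03591 h⁻¹
CL = k × Vd = 0.03591 × 18.9 = 0.6787 L/h
At steady state, infusion rate R₀ = Css × CL = 17.7 × 0.6787 = 12.01 mg/h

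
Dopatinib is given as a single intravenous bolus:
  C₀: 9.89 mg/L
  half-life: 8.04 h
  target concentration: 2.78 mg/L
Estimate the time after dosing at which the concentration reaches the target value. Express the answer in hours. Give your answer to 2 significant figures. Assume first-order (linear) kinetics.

15 h

k = ln2 / t½ = 0.693147 / 8.04 = 0.08621 h⁻¹
t = ln(C₀ / C) / k = ln(9.890 / 2.78) / 0.08621
  = ln(3.558) / 0.08621 = 1.269 / 0.08621 = 14.72 h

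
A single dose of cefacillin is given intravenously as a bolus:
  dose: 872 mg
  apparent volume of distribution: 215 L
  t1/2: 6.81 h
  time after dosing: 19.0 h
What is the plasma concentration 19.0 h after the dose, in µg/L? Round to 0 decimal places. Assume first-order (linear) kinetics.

586 µg/L

C₀ = Dose / Vd = 872.0 / 215 = 4.056 mg/L
k = ln2 / t½ = 0.693147 / 6.81 = 0.1018 h⁻¹
C = C₀ · e^(−k·t) = 4.056 × e^(−0.1018 × 19.0)
  = 4.056 × 0.1445 = 0.5861 mg/L
Convert: 0.5861 mg/L × 1000 = 586.1 µg/L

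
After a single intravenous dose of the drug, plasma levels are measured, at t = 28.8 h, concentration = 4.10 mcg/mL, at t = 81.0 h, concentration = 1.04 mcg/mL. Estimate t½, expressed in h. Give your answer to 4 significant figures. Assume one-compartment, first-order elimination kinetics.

k = ln(C₁/C₂) / (t₂ − t₁) = ln(4.10/1.04) / (81.0 − 28.8)
  = 1.372 / 52.20 = 0.02628 h⁻¹
t½ = ln2 / k = 0.693147 / 0.02628 = 26.38 h

26.38 h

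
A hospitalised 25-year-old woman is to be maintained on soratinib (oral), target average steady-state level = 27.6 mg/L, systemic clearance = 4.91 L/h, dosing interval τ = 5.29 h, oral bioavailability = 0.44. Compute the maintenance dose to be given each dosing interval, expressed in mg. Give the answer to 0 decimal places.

1629 mg

At steady state, F × (Dose/τ) = Css × CL.
Dose = Css × CL × τ / F = 27.6 × 4.910 × 5.29 / 0.44 = 1629 mg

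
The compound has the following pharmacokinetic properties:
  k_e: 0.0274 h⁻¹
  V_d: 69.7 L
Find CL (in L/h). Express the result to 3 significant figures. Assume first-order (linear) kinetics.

1.91 L/h

CL = k × Vd = 0.0274 × 69.7 = 1.910 L/h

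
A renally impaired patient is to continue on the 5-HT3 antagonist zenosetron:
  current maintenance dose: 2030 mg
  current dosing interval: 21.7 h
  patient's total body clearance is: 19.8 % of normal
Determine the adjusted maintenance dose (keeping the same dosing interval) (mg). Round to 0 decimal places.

To keep the same average steady-state level, dosing rate must scale with clearance.
CL ratio = 19.8 / 100 = 0.1980
New dose (same interval) = 2030 × 0.1980 = 401.9 mg

402 mg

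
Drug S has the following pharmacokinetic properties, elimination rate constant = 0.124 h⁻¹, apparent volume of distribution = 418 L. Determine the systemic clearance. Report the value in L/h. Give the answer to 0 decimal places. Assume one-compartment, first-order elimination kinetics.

52 L/h

CL = k × Vd = 0.124 × 418 = 51.83 L/h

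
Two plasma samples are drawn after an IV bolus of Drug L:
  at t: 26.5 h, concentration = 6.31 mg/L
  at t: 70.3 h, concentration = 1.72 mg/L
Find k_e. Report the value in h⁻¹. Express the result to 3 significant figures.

k = ln(C₁/C₂) / (t₂ − t₁) = ln(6.31/1.72) / (70.3 − 26.5)
  = 1.300 / 43.80 = 0.02968 h⁻¹

0.0297 h⁻¹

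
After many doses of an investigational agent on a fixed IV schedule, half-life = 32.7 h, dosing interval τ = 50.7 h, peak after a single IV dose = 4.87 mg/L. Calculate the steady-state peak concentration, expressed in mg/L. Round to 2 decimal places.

7.39 mg/L

k = ln2 / t½ = 0.693147 / 32.7 = 0.02120 h⁻¹
e^(−kτ) = e^(−0.02120 × 50.7) = 0.3414
Accumulation ratio R = 1 / (1 − e^(−kτ)) = 1 / (1 − 0.3414) = 1.518
Steady-state peak = C₀ × R = 4.87 × 1.518 = 7.393 mg/L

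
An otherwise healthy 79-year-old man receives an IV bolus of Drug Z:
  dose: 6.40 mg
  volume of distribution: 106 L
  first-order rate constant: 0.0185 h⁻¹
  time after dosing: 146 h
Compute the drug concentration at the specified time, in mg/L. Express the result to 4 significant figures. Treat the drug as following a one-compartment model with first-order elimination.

C₀ = Dose / Vd = 6.400 / 106 = 0.06038 mg/L
C = C₀ · e^(−k·t) = 0.06038 × e^(−0.01850 × 146)
  = 0.06038 × 0.06714 = 0.004054 mg/L

0.004054 mg/L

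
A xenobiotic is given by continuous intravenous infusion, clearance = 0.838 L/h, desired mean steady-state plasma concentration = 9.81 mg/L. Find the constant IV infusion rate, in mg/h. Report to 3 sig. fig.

At steady state, infusion rate R₀ = Css × CL = 9.81 × 0.8380 = 8.221 mg/h

8.22 mg/h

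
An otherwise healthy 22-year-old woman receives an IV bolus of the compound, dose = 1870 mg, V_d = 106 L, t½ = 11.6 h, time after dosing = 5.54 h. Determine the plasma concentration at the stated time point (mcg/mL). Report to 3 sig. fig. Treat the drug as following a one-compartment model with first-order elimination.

12.7 mcg/mL

C₀ = Dose / Vd = 1870 / 106 = 17.64 mg/L
k = ln2 / t½ = 0.693147 / 11.6 = 0.05975 h⁻¹
C = C₀ · e^(−k·t) = 17.64 × e^(−0.05975 × 5.54)
  = 17.64 × 0.7182 = 12.67 mg/L
(12.67 mg/L = 12.67 mcg/mL)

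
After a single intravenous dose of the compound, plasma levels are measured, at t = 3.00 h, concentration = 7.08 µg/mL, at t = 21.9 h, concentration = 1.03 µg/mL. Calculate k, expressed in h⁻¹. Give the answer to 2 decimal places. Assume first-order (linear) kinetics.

0.10 h⁻¹

k = ln(C₁/C₂) / (t₂ − t₁) = ln(7.08/1.03) / (21.9 − 3.00)
  = 1.928 / 18.90 = 0.1020 h⁻¹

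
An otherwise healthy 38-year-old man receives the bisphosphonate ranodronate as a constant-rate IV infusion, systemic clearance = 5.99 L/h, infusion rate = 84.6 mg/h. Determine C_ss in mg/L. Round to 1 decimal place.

At steady state Css = R₀ / CL = 84.6 / 5.990 = 14.12 mg/L

14.1 mg/L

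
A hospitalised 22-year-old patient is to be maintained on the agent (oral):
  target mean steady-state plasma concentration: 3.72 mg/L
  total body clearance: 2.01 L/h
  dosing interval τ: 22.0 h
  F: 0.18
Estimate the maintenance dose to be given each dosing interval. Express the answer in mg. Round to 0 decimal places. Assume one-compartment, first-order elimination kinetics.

914 mg

At steady state, F × (Dose/τ) = Css × CL.
Dose = Css × CL × τ / F = 3.72 × 2.010 × 22.0 / 0.18 = 913.9 mg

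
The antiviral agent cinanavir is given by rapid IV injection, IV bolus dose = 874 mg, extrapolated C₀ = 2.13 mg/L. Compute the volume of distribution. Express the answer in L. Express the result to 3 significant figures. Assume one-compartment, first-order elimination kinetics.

410 L

Vd = Dose / C₀ = 874.0 / 2.13 = 410.3 L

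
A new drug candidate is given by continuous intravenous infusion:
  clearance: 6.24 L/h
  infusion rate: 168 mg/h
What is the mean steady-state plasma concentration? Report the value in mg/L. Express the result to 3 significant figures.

At steady state Css = R₀ / CL = 168 / 6.240 = 26.92 mg/L

26.9 mg/L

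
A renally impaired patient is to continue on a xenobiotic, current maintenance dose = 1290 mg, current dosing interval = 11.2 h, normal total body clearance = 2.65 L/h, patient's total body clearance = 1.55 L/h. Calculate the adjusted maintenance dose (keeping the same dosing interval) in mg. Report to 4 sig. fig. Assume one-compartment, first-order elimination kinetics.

To keep the same average steady-state level, dosing rate must scale with clearance.
CL ratio = 1.55 / 2.65 = 0.5849
New dose (same interval) = 1290 × 0.5849 = 754.5 mg

754.5 mg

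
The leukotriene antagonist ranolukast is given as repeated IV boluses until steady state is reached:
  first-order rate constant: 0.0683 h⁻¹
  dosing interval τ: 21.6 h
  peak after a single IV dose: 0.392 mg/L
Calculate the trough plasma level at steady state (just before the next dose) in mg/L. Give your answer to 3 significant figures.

0.116 mg/L

e^(−kτ) = e^(−0.06830 × 21.6) = 0.2287
Accumulation ratio R = 1 / (1 − e^(−kτ)) = 1 / (1 − 0.2287) = 1.297
Steady-state trough = C₀ × R × e^(−kτ) = 0.392 × 1.297 × 0.2287 = 0.1163 mg/L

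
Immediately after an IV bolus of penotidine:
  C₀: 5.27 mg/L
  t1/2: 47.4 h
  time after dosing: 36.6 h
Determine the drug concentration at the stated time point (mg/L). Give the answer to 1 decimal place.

k = ln2 / t½ = 0.693147 / 47.4 = 0.01462 h⁻¹
C = C₀ · e^(−k·t) = 5.270 × e^(−0.01462 × 36.6)
  = 5.270 × 0.5856 = 3.086 mg/L

3.1 mg/L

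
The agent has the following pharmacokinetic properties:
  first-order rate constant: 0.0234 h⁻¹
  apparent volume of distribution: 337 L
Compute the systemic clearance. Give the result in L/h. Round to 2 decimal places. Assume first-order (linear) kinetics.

CL = k × Vd = 0.0234 × 337 = 7.886 L/h

7.89 L/h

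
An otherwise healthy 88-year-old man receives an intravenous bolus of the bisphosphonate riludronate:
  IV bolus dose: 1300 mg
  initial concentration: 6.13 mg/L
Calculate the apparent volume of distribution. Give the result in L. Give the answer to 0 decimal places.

Vd = Dose / C₀ = 1300 / 6.13 = 212.1 L

212 L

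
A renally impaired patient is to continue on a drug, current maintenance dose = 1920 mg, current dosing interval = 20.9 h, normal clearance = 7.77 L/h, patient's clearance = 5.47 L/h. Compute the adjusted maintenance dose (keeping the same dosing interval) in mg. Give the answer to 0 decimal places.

To keep the same average steady-state level, dosing rate must scale with clearance.
CL ratio = 5.47 / 7.77 = 0.7040
New dose (same interval) = 1920 × 0.7040 = 1352 mg

1352 mg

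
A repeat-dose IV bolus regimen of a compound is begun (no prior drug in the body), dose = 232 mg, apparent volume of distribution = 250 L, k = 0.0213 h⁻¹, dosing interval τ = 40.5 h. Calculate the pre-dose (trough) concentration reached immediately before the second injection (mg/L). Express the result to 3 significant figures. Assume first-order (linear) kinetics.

0.392 mg/L

C₀ per dose = Dose / Vd = 232 / 250 = 0.9280 mg/L
Fraction remaining after one interval: r = e^(−kτ) = e^(−0.02130 × 40.5) = 0.4220
Before dose 2, 1 dose has been given (aged 1τ).
C_trough = C₀ × r = 0.9280 × 0.4220 = 0.3916 mg/L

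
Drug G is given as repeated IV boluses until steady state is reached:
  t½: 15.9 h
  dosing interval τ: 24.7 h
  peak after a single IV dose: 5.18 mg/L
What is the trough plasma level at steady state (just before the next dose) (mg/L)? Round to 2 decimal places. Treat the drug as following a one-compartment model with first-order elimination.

k = ln2 / t½ = 0.693147 / 15.9 = 0.04359 h⁻¹
e^(−kτ) = e^(−0.04359 × 24.7) = 0.3407
Accumulation ratio R = 1 / (1 − e^(−kτ)) = 1 / (1 − 0.3407) = 1.517
Steady-state trough = C₀ × R × e^(−kτ) = 5.18 × 1.517 × 0.3407 = 2.677 mg/L

2.68 mg/L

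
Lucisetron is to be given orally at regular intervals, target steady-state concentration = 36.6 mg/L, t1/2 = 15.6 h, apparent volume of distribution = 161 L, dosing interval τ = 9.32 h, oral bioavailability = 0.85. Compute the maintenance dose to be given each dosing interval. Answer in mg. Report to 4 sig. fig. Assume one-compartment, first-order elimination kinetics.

2871 mg

k = ln2 / t½ = 0.693147 / 15.6 = 0.04443 h⁻¹
CL = k × Vd = 0.04443 × 161 = 7.153 L/h
At steady state, F × (Dose/τ) = Css × CL.
Dose = Css × CL × τ / F = 36.6 × 7.153 × 9.32 / 0.85 = 2871 mg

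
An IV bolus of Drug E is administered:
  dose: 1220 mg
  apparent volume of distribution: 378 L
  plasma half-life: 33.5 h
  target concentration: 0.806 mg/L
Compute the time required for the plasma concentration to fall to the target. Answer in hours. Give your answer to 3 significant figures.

C₀ = Dose / Vd = 1220 / 378 = 3.228 mg/L
k = ln2 / t½ = 0.693147 / 33.5 = 0.02069 h⁻¹
t = ln(C₀ / C) / k = ln(3.228 / 0.806) / 0.02069
  = ln(4.005) / 0.02069 = 1.388 / 0.02069 = 67.09 h

67.1 h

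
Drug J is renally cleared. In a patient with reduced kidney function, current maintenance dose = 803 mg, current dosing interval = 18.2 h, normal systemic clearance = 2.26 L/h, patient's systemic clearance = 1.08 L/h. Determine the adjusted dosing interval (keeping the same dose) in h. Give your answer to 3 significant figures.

To keep the same average steady-state level, dosing rate must scale with clearance.
CL ratio = 1.08 / 2.26 = 0.4779
New interval (same dose) = 18.2 / 0.4779 = 38.08 h

38.1 h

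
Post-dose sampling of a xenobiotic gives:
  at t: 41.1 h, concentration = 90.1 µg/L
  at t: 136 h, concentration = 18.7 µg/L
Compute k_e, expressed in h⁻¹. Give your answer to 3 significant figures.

0.0166 h⁻¹

k = ln(C₁/C₂) / (t₂ − t₁) = ln(90.1/18.7) / (136 − 41.1)
  = 1.572 / 94.90 = 0.01656 h⁻¹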